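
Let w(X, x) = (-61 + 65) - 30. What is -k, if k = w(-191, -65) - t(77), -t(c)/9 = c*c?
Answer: -53335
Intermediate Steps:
t(c) = -9*c² (t(c) = -9*c*c = -9*c²)
w(X, x) = -26 (w(X, x) = 4 - 30 = -26)
k = 53335 (k = -26 - (-9)*77² = -26 - (-9)*5929 = -26 - 1*(-53361) = -26 + 53361 = 53335)
-k = -1*53335 = -53335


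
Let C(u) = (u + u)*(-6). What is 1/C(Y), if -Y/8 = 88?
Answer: 1/8448 ≈ 0.00011837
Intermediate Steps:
Y = -704 (Y = -8*88 = -704)
C(u) = -12*u (C(u) = (2*u)*(-6) = -12*u)
1/C(Y) = 1/(-12*(-704)) = 1/8448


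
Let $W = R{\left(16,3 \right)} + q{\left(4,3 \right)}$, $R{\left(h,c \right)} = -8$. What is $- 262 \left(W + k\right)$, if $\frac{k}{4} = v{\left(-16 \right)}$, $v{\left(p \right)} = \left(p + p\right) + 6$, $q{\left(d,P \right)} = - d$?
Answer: $30392$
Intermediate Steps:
$v{\left(p \right)} = 6 + 2 p$ ($v{\left(p \right)} = 2 p + 6 = 6 + 2 p$)
$k = -104$ ($k = 4 \left(6 + 2 \left(-16\right)\right) = 4 \left(6 - 32\right) = 4 \left(-26\right) = -104$)
$W = -12$ ($W = -8 - 4 = -12$)
$- 262 \left(W + k\right) = - 262 \left(-12 - 104\right) = \left(-262\right) \left(-116\right) = 30392$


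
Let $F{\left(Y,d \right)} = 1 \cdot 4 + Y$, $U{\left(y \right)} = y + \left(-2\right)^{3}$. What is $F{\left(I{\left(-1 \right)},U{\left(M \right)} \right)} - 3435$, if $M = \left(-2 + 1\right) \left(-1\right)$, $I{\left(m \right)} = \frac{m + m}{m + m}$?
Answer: $-3430$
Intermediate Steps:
$I{\left(m \right)} = 1$ ($I{\left(m \right)} = \frac{2 m}{2 m} = 2 m \frac{1}{2 m} = 1$)
$M = 1$ ($M = \left(-1\right) \left(-1\right) = 1$)
$U{\left(y \right)} = -8 + y$ ($U{\left(y \right)} = y - 8 = -8 + y$)
$F{\left(Y,d \right)} = 4 + Y$
$F{\left(I{\left(-1 \right)},U{\left(M \right)} \right)} - 3435 = \left(4 + 1\right) - 3435 = 5 - 3435 = -3430$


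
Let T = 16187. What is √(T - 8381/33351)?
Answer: 188*√509403174/33351 ≈ 127.23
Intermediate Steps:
√(T - 8381/33351) = √(16187 - 8381/33351) = √(539844256/33351) = 188*√509403174/33351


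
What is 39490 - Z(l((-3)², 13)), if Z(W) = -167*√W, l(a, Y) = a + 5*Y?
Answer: 39490 + 167*√74 ≈ 40927.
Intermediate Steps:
39490 - Z(l((-3)², 13)) = 39490 - (-167)*√((-3)² + 5*13) = 39490 - (-167)*√(9 + 65) = 39490 - (-167)*√74 = 39490 + 167*√74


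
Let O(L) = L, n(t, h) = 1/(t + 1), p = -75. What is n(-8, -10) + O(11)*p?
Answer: -5776/7 ≈ -825.14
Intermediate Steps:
n(t, h) = 1/(1 + t)
n(-8, -10) + O(11)*p = 1/(1 - 8) + 11*(-75) = 1/(-7) - 825 = -1/7 - 825 = -5776/7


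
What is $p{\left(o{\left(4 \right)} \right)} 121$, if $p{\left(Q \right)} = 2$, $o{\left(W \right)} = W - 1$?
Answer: $242$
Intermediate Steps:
$o{\left(W \right)} = -1 + W$
$p{\left(o{\left(4 \right)} \right)} 121 = 2 \cdot 121 = 242$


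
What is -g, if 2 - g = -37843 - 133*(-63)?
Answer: -29466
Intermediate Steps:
g = 29466 (g = 2 - (-37843 - 133*(-63)) = 2 - (-37843 - 1*(-8379)) = 2 - (-37843 + 8379) = 2 - 1*(-29464) = 2 + 29464 = 29466)
-g = -1*29466 = -29466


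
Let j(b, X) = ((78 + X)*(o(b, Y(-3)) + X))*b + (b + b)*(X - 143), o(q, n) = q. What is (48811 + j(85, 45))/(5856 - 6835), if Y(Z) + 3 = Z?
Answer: -1391301/979 ≈ -1421.1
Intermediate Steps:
Y(Z) = -3 + Z
j(b, X) = 2*b*(-143 + X) + b*(78 + X)*(X + b) (j(b, X) = ((78 + X)*(b + X))*b + (b + b)*(X - 143) = ((78 + X)*(X + b))*b + (2*b)*(-143 + X) = b*(78 + X)*(X + b) + 2*b*(-143 + X) = 2*b*(-143 + X) + b*(78 + X)*(X + b))
(48811 + j(85, 45))/(5856 - 6835) = (48811 + 85*(-286 + 45² + 78*85 + 80*45 + 45*85))/(5856 - 6835) = (48811 + 85*(-286 + 2025 + 6630 + 3600 + 3825))/(-979) = (48811 + 85*15794)*(-1/979) = (48811 + 1342490)*(-1/979) = 1391301*(-1/979) = -1391301/979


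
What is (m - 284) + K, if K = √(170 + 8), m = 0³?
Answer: -284 + √178 ≈ -270.66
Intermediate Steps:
m = 0
K = √178 ≈ 13.342
(m - 284) + K = (0 - 284) + √178 = -284 + √178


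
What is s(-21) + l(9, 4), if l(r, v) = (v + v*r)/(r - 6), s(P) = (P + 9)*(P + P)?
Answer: 1552/3 ≈ 517.33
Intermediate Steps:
s(P) = 2*P*(9 + P) (s(P) = (9 + P)*(2*P) = 2*P*(9 + P))
l(r, v) = (v + r*v)/(-6 + r)
s(-21) + l(9, 4) = 2*(-21)*(9 - 21) + 4*(1 + 9)/(-6 + 9) = 2*(-21)*(-12) + 4*10/3 = 504 + 4*(1/3)*10 = 504 + 40/3 = 1552/3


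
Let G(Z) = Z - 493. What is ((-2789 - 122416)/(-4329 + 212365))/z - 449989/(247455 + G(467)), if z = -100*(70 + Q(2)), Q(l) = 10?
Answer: -149776062696811/82358623110400 ≈ -1.8186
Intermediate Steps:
G(Z) = -493 + Z
z = -8000 (z = -100*(70 + 10) = -100*80 = -8000)
((-2789 - 122416)/(-4329 + 212365))/z - 449989/(247455 + G(467)) = ((-2789 - 122416)/(-4329 + 212365))/(-8000) - 449989/(247455 + (-493 + 467)) = -125205/208036*(-1/8000) - 449989/(247455 - 26) = -125205*1/208036*(-1/8000) - 449989/247429 = -125205/208036*(-1/8000) - 449989*1/247429 = 25041/332857600 - 449989/247429 = -149776062696811/82358623110400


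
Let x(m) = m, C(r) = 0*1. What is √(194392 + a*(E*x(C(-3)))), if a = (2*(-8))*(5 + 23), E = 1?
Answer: 94*√22 ≈ 440.90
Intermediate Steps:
C(r) = 0
a = -448 (a = -16*28 = -448)
√(194392 + a*(E*x(C(-3)))) = √(194392 - 448*0) = √(194392 + 0) = √194392 = 94*√22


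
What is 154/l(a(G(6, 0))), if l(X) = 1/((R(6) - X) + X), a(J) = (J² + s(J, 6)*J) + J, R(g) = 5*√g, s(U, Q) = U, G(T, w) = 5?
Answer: 770*√6 ≈ 1886.1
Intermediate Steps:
a(J) = J + 2*J² (a(J) = (J² + J*J) + J = (J² + J²) + J = 2*J² + J = J + 2*J²)
l(X) = √6/30 (l(X) = 1/((5*√6 - X) + X) = 1/((-X + 5*√6) + X) = 1/(5*√6) = √6/30)
154/l(a(G(6, 0))) = 154/((√6/30)) = 154*(5*√6) = 770*√6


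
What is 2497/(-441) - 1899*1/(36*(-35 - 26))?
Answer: -516217/107604 ≈ -4.7974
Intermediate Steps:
2497/(-441) - 1899*1/(36*(-35 - 26)) = 2497*(-1/441) - 1899/(36*(-61)) = -2497/441 - 1899/(-2196) = -2497/441 - 1899*(-1/2196) = -2497/441 + 211/244 = -516217/107604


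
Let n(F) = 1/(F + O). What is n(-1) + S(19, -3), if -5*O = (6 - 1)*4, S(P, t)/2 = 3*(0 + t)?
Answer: -91/5 ≈ -18.200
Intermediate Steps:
S(P, t) = 6*t (S(P, t) = 2*(3*(0 + t)) = 2*(3*t) = 6*t)
O = -4 (O = -(6 - 1)*4/5 = -4 ≈ -4.0000)
n(F) = 1/(-4 + F) (n(F) = 1/(F - 4) = 1/(-4 + F))
n(-1) + S(19, -3) = 1/(-4 - 1) + 6*(-3) = 1/(-5) - 18 = -⅕ - 18 = -91/5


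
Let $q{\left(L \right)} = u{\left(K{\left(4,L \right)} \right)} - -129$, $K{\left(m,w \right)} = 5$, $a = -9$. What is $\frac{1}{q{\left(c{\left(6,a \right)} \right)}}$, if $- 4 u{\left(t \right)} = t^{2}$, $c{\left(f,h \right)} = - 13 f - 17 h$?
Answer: $\frac{4}{491} \approx 0.0081466$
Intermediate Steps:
$c{\left(f,h \right)} = - 17 h - 13 f$
$u{\left(t \right)} = - \frac{t^{2}}{4}$
$q{\left(L \right)} = \frac{491}{4}$ ($q{\left(L \right)} = - \frac{5^{2}}{4} - -129 = \left(- \frac{1}{4}\right) 25 + 129 = - \frac{25}{4} + 129 = \frac{491}{4}$)
$\frac{1}{q{\left(c{\left(6,a \right)} \right)}} = \frac{1}{\frac{491}{4}} = \frac{4}{491}$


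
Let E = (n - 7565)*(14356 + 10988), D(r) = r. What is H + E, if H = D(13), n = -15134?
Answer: -575283443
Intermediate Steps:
H = 13
E = -575283456 (E = (-15134 - 7565)*(14356 + 10988) = -22699*25344 = -575283456)
H + E = 13 - 575283456 = -575283443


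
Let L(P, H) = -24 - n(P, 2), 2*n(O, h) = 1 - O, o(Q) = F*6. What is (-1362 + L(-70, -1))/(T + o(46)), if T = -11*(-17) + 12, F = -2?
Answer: -2843/374 ≈ -7.6016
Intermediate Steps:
o(Q) = -12 (o(Q) = -2*6 = -12)
n(O, h) = ½ - O/2 (n(O, h) = (1 - O)/2 = ½ - O/2)
L(P, H) = -49/2 + P/2 (L(P, H) = -24 - (½ - P/2) = -24 + (-½ + P/2) = -49/2 + P/2)
T = 199 (T = 187 + 12 = 199)
(-1362 + L(-70, -1))/(T + o(46)) = (-1362 + (-49/2 + (½)*(-70)))/(199 - 12) = (-1362 + (-49/2 - 35))/187 = (-1362 - 119/2)*(1/187) = -2843/2*1/187 = -2843/374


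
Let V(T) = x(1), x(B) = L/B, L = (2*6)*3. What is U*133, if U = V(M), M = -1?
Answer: 4788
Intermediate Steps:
L = 36 (L = 12*3 = 36)
x(B) = 36/B
V(T) = 36 (V(T) = 36/1 = 36*1 = 36)
U = 36
U*133 = 36*133 = 4788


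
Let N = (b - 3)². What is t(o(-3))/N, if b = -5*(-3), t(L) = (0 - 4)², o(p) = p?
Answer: ⅑ ≈ 0.11111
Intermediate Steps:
t(L) = 16 (t(L) = (-4)² = 16)
b = 15
N = 144 (N = (15 - 3)² = 12² = 144)
t(o(-3))/N = 16/144 = 16*(1/144) = ⅑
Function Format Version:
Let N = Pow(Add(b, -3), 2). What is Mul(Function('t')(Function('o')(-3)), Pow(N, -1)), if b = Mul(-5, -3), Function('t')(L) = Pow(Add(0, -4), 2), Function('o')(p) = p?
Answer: Rational(1, 9) ≈ 0.11111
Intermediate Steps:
Function('t')(L) = 16 (Function('t')(L) = Pow(-4, 2) = 16)
b = 15
N = 144 (N = Pow(Add(15, -3), 2) = Pow(12, 2) = 144)
Mul(Function('t')(Function('o')(-3)), Pow(N, -1)) = Mul(16, Pow(144, -1)) = Mul(16, Rational(1, 144)) = Rational(1, 9)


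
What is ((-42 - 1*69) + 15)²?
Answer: 9216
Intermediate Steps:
((-42 - 1*69) + 15)² = ((-42 - 69) + 15)² = (-111 + 15)² = (-96)² = 9216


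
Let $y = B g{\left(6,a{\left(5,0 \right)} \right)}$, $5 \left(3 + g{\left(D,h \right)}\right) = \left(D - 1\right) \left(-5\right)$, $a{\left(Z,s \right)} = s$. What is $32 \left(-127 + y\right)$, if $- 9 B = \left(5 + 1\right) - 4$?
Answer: $- \frac{36064}{9} \approx -4007.1$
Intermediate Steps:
$g{\left(D,h \right)} = -2 - D$ ($g{\left(D,h \right)} = -3 + \frac{\left(D - 1\right) \left(-5\right)}{5} = -3 + \frac{\left(-1 + D\right) \left(-5\right)}{5} = -3 + \frac{5 - 5 D}{5} = -3 - \left(-1 + D\right) = -2 - D$)
$B = - \frac{2}{9}$ ($B = - \frac{\left(5 + 1\right) - 4}{9} = - \frac{6 - 4}{9} = \left(- \frac{1}{9}\right) 2 = - \frac{2}{9} \approx -0.22222$)
$y = \frac{16}{9}$ ($y = - \frac{2 \left(-2 - 6\right)}{9} = \left(- \frac{2}{9}\right) \left(-8\right) = \frac{16}{9} \approx 1.7778$)
$32 \left(-127 + y\right) = 32 \left(-127 + \frac{16}{9}\right) = 32 \left(- \frac{1127}{9}\right) = - \frac{36064}{9}$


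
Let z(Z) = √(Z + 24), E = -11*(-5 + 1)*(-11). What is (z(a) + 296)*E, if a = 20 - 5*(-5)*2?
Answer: -143264 - 484*√94 ≈ -1.4796e+5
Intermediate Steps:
E = -484 (E = -11*(-4)*(-11) = 44*(-11) = -484)
a = 70 (a = 20 + 25*2 = 20 + 50 = 70)
z(Z) = √(24 + Z)
(z(a) + 296)*E = (√(24 + 70) + 296)*(-484) = (√94 + 296)*(-484) = (296 + √94)*(-484) = -143264 - 484*√94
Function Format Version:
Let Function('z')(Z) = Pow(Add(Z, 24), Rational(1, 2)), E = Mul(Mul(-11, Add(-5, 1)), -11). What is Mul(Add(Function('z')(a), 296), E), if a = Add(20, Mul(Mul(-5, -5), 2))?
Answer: Add(-143264, Mul(-484, Pow(94, Rational(1, 2)))) ≈ -1.4796e+5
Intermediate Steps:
E = -484 (E = Mul(Mul(-11, -4), -11) = Mul(44, -11) = -484)
a = 70 (a = Add(20, Mul(25, 2)) = Add(20, 50) = 70)
Function('z')(Z) = Pow(Add(24, Z), Rational(1, 2))
Mul(Add(Function('z')(a), 296), E) = Mul(Add(Pow(Add(24, 70), Rational(1, 2)), 296), -484) = Mul(Add(Pow(94, Rational(1, 2)), 296), -484) = Mul(Add(296, Pow(94, Rational(1, 2))), -484) = Add(-143264, Mul(-484, Pow(94, Rational(1, 2))))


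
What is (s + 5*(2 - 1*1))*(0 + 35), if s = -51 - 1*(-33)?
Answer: -455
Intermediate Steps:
s = -18 (s = -51 + 33 = -18)
(s + 5*(2 - 1*1))*(0 + 35) = (-18 + 5*(2 - 1*1))*(0 + 35) = (-18 + 5*(2 - 1))*35 = (-18 + 5*1)*35 = (-18 + 5)*35 = -13*35 = -455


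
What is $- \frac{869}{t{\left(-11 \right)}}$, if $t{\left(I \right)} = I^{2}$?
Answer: $- \frac{79}{11} \approx -7.1818$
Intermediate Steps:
$- \frac{869}{t{\left(-11 \right)}} = - \frac{869}{\left(-11\right)^{2}} = - \frac{869}{121} = \left(-869\right) \frac{1}{121} = - \frac{79}{11}$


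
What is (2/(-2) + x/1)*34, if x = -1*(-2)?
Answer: 34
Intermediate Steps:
x = 2
(2/(-2) + x/1)*34 = (2/(-2) + 2/1)*34 = (2*(-½) + 2*1)*34 = (-1 + 2)*34 = 1*34 = 34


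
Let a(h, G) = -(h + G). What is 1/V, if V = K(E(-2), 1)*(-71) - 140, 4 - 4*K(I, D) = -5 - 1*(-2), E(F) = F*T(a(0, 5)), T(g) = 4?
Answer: -4/1057 ≈ -0.0037843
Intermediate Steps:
a(h, G) = -G - h (a(h, G) = -(G + h) = -G - h)
E(F) = 4*F (E(F) = F*4 = 4*F)
K(I, D) = 7/4 (K(I, D) = 1 - (-5 - 1*(-2))/4 = 1 - (-5 + 2)/4 = 1 - ¼*(-3) = 1 + ¾ = 7/4)
V = -1057/4 (V = (7/4)*(-71) - 140 = -497/4 - 140 = -1057/4 ≈ -264.25)
1/V = 1/(-1057/4) = -4/1057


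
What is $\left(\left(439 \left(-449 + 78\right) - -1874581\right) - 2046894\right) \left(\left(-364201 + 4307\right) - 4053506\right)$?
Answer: $1479292238800$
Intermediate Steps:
$\left(\left(439 \left(-449 + 78\right) - -1874581\right) - 2046894\right) \left(\left(-364201 + 4307\right) - 4053506\right) = \left(\left(439 \left(-371\right) + 1874581\right) - 2046894\right) \left(-359894 - 4053506\right) = \left(\left(-162869 + 1874581\right) - 2046894\right) \left(-4413400\right) = \left(1711712 - 2046894\right) \left(-4413400\right) = \left(-335182\right) \left(-4413400\right) = 1479292238800$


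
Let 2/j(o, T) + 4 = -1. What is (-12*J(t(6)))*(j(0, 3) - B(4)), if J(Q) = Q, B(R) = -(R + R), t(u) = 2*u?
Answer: -5472/5 ≈ -1094.4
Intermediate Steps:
j(o, T) = -2/5 (j(o, T) = 2/(-4 - 1) = 2/(-5) = 2*(-1/5) = -2/5)
B(R) = -2*R
(-12*J(t(6)))*(j(0, 3) - B(4)) = (-24*6)*(-2/5 - (-2)*4) = (-12*12)*(-2/5 - 1*(-8)) = -144*(-2/5 + 8) = -144*38/5 = -5472/5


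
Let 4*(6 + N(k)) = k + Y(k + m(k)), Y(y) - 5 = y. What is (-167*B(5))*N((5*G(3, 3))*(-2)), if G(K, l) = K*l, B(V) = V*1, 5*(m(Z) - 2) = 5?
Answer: 40915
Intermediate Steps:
m(Z) = 3 (m(Z) = 2 + (⅕)*5 = 2 + 1 = 3)
B(V) = V
Y(y) = 5 + y
N(k) = -4 + k/2 (N(k) = -6 + (k + (5 + (k + 3)))/4 = -6 + (k + (5 + (3 + k)))/4 = -6 + (k + (8 + k))/4 = -6 + (8 + 2*k)/4 = -6 + (2 + k/2) = -4 + k/2)
(-167*B(5))*N((5*G(3, 3))*(-2)) = (-167*5)*(-4 + ((5*(3*3))*(-2))/2) = -835*(-4 + ((5*9)*(-2))/2) = -835*(-4 + (45*(-2))/2) = -835*(-4 + (½)*(-90)) = -835*(-4 - 45) = -835*(-49) = 40915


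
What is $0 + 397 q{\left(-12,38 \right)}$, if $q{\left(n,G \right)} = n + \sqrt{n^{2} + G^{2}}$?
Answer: $-4764 + 794 \sqrt{397} \approx 11056.0$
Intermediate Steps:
$q{\left(n,G \right)} = n + \sqrt{G^{2} + n^{2}}$
$0 + 397 q{\left(-12,38 \right)} = 0 + 397 \left(-12 + \sqrt{38^{2} + \left(-12\right)^{2}}\right) = 0 + 397 \left(-12 + \sqrt{1444 + 144}\right) = 0 + 397 \left(-12 + \sqrt{1588}\right) = 0 + 397 \left(-12 + 2 \sqrt{397}\right) = 0 - \left(4764 - 794 \sqrt{397}\right) = -4764 + 794 \sqrt{397}$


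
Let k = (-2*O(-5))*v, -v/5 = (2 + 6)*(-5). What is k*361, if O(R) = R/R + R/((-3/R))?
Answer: 3176800/3 ≈ 1.0589e+6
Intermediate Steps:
O(R) = 1 - R**2/3 (O(R) = 1 + R*(-R/3) = 1 - R**2/3)
v = 200 (v = -5*(2 + 6)*(-5) = -40*(-5) = -5*(-40) = 200)
k = 8800/3 (k = -2*(1 - 1/3*(-5)**2)*200 = -2*(1 - 1/3*25)*200 = -2*(1 - 25/3)*200 = -2*(-22/3)*200 = (44/3)*200 = 8800/3 ≈ 2933.3)
k*361 = (8800/3)*361 = 3176800/3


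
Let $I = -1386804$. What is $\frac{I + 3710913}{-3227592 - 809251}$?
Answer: $- \frac{2324109}{4036843} \approx -0.57572$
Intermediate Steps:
$\frac{I + 3710913}{-3227592 - 809251} = \frac{-1386804 + 3710913}{-3227592 - 809251} = \frac{2324109}{-4036843} = 2324109 \left(- \frac{1}{4036843}\right) = - \frac{2324109}{4036843}$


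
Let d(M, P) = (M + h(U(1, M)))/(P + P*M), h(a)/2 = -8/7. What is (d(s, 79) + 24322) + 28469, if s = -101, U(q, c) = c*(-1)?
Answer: 2919343023/55300 ≈ 52791.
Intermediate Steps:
U(q, c) = -c
h(a) = -16/7 (h(a) = 2*(-8/7) = -16/7)
d(M, P) = (-16/7 + M)/(P + M*P) (d(M, P) = (M - 16/7)/(P + P*M) = (-16/7 + M)/(P + M*P))
(d(s, 79) + 24322) + 28469 = ((-16/7 - 101)/(79*(1 - 101)) + 24322) + 28469 = ((1/79)*(-723/7)/(-100) + 24322) + 28469 = ((1/79)*(-1/100)*(-723/7) + 24322) + 28469 = (723/55300 + 24322) + 28469 = 1345007323/55300 + 28469 = 2919343023/55300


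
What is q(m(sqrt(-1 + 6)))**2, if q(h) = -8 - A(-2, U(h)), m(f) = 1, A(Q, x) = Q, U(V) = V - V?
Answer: 36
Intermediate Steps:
U(V) = 0
q(h) = -6 (q(h) = -8 - 1*(-2) = -8 + 2 = -6)
q(m(sqrt(-1 + 6)))**2 = (-6)**2 = 36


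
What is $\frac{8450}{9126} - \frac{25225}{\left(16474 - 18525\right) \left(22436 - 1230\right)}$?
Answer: $\frac{1088018725}{1174324662} \approx 0.92651$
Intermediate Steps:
$\frac{8450}{9126} - \frac{25225}{\left(16474 - 18525\right) \left(22436 - 1230\right)} = 8450 \cdot \frac{1}{9126} - \frac{25225}{\left(-2051\right) 21206} = \frac{25}{27} - \frac{25225}{-43493506} = \frac{25}{27} - - \frac{25225}{43493506} = \frac{25}{27} + \frac{25225}{43493506} = \frac{1088018725}{1174324662}$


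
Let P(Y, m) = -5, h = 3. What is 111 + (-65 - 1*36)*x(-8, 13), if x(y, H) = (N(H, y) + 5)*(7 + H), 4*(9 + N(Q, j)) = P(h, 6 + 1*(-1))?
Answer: 10716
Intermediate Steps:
N(Q, j) = -41/4 (N(Q, j) = -9 + (¼)*(-5) = -9 - 5/4 = -41/4)
x(y, H) = -147/4 - 21*H/4 (x(y, H) = (-41/4 + 5)*(7 + H) = -21*(7 + H)/4 = -147/4 - 21*H/4)
111 + (-65 - 1*36)*x(-8, 13) = 111 + (-65 - 1*36)*(-147/4 - 21/4*13) = 111 + (-65 - 36)*(-147/4 - 273/4) = 111 - 101*(-105) = 111 + 10605 = 10716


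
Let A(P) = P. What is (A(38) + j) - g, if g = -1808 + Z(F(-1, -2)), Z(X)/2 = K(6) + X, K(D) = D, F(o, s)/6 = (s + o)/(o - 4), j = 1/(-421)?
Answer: 3845409/2105 ≈ 1826.8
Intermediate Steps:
j = -1/421 ≈ -0.0023753
F(o, s) = 6*(o + s)/(-4 + o) (F(o, s) = 6*((s + o)/(o - 4)) = 6*((o + s)/(-4 + o)) = 6*(o + s)/(-4 + o))
Z(X) = 12 + 2*X (Z(X) = 2*(6 + X) = 12 + 2*X)
g = -8944/5 (g = -1808 + (12 + 2*(6*(-1 - 2)/(-4 - 1))) = -1808 + (12 + 2*(6*(-3)/(-5))) = -1808 + (12 + 2*(6*(-1/5)*(-3))) = -1808 + (12 + 2*(18/5)) = -1808 + (12 + 36/5) = -1808 + 96/5 = -8944/5 ≈ -1788.8)
(A(38) + j) - g = (38 - 1/421) - 1*(-8944/5) = 15997/421 + 8944/5 = 3845409/2105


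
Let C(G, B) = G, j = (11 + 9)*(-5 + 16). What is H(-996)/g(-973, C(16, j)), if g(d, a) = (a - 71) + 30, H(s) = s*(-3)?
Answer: -2988/25 ≈ -119.52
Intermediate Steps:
H(s) = -3*s
j = 220 (j = 20*11 = 220)
g(d, a) = -41 + a (g(d, a) = (-71 + a) + 30 = -41 + a)
H(-996)/g(-973, C(16, j)) = (-3*(-996))/(-41 + 16) = 2988/(-25) = 2988*(-1/25) = -2988/25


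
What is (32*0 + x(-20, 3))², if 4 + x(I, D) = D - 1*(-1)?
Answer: 0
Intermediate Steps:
x(I, D) = -3 + D (x(I, D) = -4 + (D - 1*(-1)) = -4 + (D + 1) = -4 + (1 + D) = -3 + D)
(32*0 + x(-20, 3))² = (32*0 + (-3 + 3))² = (0 + 0)² = 0² = 0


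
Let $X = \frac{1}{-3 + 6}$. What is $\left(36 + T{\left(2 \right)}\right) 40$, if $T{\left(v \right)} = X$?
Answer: $\frac{4360}{3} \approx 1453.3$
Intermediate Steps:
$X = \frac{1}{3} \approx 0.33333$
$T{\left(v \right)} = \frac{1}{3}$
$\left(36 + T{\left(2 \right)}\right) 40 = \left(36 + \frac{1}{3}\right) 40 = \frac{109}{3} \cdot 40 = \frac{4360}{3}$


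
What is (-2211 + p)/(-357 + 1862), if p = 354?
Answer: -1857/1505 ≈ -1.2339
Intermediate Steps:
(-2211 + p)/(-357 + 1862) = (-2211 + 354)/(-357 + 1862) = -1857/1505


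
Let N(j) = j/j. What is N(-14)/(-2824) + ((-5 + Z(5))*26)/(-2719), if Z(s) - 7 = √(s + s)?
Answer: -149567/7678456 - 26*√10/2719 ≈ -0.049718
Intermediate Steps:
Z(s) = 7 + √2*√s (Z(s) = 7 + √(s + s) = 7 + √(2*s) = 7 + √2*√s)
N(j) = 1
N(-14)/(-2824) + ((-5 + Z(5))*26)/(-2719) = 1/(-2824) + ((-5 + (7 + √2*√5))*26)/(-2719) = 1*(-1/2824) + ((-5 + (7 + √10))*26)*(-1/2719) = -1/2824 + ((2 + √10)*26)*(-1/2719) = -1/2824 + (52 + 26*√10)*(-1/2719) = -1/2824 + (-52/2719 - 26*√10/2719) = -149567/7678456 - 26*√10/2719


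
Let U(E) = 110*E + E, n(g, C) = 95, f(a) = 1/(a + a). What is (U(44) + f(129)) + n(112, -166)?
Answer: 1284583/258 ≈ 4979.0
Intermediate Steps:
f(a) = 1/(2*a)
U(E) = 111*E
(U(44) + f(129)) + n(112, -166) = (111*44 + (1/2)/129) + 95 = (4884 + (1/2)*(1/129)) + 95 = (4884 + 1/258) + 95 = 1260073/258 + 95 = 1284583/258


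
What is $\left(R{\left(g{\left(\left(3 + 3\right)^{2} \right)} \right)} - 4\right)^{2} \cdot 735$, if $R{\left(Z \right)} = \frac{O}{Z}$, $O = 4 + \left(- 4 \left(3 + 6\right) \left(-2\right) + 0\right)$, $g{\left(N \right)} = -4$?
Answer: $388815$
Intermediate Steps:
$O = 76$ ($O = 4 + \left(- 4 \cdot 9 \left(-2\right) + 0\right) = 4 + \left(\left(-4\right) \left(-18\right) + 0\right) = 4 + \left(72 + 0\right) = 4 + 72 = 76$)
$R{\left(Z \right)} = \frac{76}{Z}$
$\left(R{\left(g{\left(\left(3 + 3\right)^{2} \right)} \right)} - 4\right)^{2} \cdot 735 = \left(\frac{76}{-4} - 4\right)^{2} \cdot 735 = \left(76 \left(- \frac{1}{4}\right) - 4\right)^{2} \cdot 735 = \left(-19 - 4\right)^{2} \cdot 735 = \left(-23\right)^{2} \cdot 735 = 529 \cdot 735 = 388815$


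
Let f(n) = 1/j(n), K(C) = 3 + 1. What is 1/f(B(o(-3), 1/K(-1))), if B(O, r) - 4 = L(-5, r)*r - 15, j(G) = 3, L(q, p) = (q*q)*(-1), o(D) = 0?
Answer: 3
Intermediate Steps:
L(q, p) = -q² (L(q, p) = q²*(-1) = -q²)
K(C) = 4
B(O, r) = -11 - 25*r (B(O, r) = 4 + ((-1*(-5)²)*r - 15) = 4 + ((-1*25)*r - 15) = 4 + (-25*r - 15) = 4 + (-15 - 25*r) = -11 - 25*r)
f(n) = ⅓ (f(n) = 1/3 = ⅓)
1/f(B(o(-3), 1/K(-1))) = 1/(⅓) = 3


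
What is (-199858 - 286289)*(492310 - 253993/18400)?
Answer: -4403641066153029/18400 ≈ -2.3933e+11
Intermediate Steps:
(-199858 - 286289)*(492310 - 253993/18400) = -486147*(492310 - 253993*1/18400) = -486147*(492310 - 253993/18400) = -486147*9058250007/18400 = -4403641066153029/18400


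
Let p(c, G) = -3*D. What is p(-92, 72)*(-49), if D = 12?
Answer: 1764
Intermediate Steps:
p(c, G) = -36 (p(c, G) = -3*12 = -36)
p(-92, 72)*(-49) = -36*(-49) = 1764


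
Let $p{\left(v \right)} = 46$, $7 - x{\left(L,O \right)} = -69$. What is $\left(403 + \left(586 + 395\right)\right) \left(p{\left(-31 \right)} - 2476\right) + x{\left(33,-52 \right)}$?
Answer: $-3363044$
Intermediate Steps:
$x{\left(L,O \right)} = 76$ ($x{\left(L,O \right)} = 7 - -69 = 7 + 69 = 76$)
$\left(403 + \left(586 + 395\right)\right) \left(p{\left(-31 \right)} - 2476\right) + x{\left(33,-52 \right)} = \left(403 + \left(586 + 395\right)\right) \left(46 - 2476\right) + 76 = \left(403 + 981\right) \left(-2430\right) + 76 = 1384 \left(-2430\right) + 76 = -3363120 + 76 = -3363044$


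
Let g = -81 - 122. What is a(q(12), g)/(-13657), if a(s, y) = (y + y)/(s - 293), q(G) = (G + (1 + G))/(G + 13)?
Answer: -29/284846 ≈ -0.00010181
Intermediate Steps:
g = -203
q(G) = (1 + 2*G)/(13 + G)
a(s, y) = 2*y/(-293 + s) (a(s, y) = (2*y)/(-293 + s) = 2*y/(-293 + s))
a(q(12), g)/(-13657) = (2*(-203)/(-293 + (1 + 2*12)/(13 + 12)))/(-13657) = (2*(-203)/(-293 + (1 + 24)/25))*(-1/13657) = (2*(-203)/(-293 + (1/25)*25))*(-1/13657) = (2*(-203)/(-293 + 1))*(-1/13657) = (2*(-203)/(-292))*(-1/13657) = (2*(-203)*(-1/292))*(-1/13657) = (203/146)*(-1/13657) = -29/284846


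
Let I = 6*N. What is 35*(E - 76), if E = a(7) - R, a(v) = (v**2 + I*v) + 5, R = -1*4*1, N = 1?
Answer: 840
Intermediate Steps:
R = -4 (R = -4*1 = -4)
I = 6 (I = 6*1 = 6)
a(v) = 5 + v**2 + 6*v (a(v) = (v**2 + 6*v) + 5 = 5 + v**2 + 6*v)
E = 100 (E = (5 + 7**2 + 6*7) - 1*(-4) = (5 + 49 + 42) + 4 = 96 + 4 = 100)
35*(E - 76) = 35*(100 - 76) = 35*24 = 840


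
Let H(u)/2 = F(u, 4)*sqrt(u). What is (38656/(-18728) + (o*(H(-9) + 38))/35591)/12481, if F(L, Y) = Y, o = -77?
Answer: -178825478/1039898585411 - 264*I/63458753 ≈ -0.00017196 - 4.1602e-6*I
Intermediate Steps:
H(u) = 8*sqrt(u) (H(u) = 2*(4*sqrt(u)) = 8*sqrt(u))
(38656/(-18728) + (o*(H(-9) + 38))/35591)/12481 = (38656/(-18728) - 77*(8*sqrt(-9) + 38)/35591)/12481 = (38656*(-1/18728) - 77*(8*(3*I) + 38)*(1/35591))*(1/12481) = (-4832/2341 - 77*(24*I + 38)*(1/35591))*(1/12481) = (-4832/2341 - 77*(38 + 24*I)*(1/35591))*(1/12481) = (-4832/2341 + (-2926 - 1848*I)*(1/35591))*(1/12481) = (-4832/2341 + (-2926/35591 - 1848*I/35591))*(1/12481) = (-178825478/83318531 - 1848*I/35591)*(1/12481) = -178825478/1039898585411 - 264*I/63458753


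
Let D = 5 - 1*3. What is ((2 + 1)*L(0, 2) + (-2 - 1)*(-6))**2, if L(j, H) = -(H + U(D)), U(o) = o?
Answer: 36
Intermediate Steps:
D = 2 (D = 5 - 3 = 2)
L(j, H) = -2 - H (L(j, H) = -(H + 2) = -(2 + H) = -2 - H)
((2 + 1)*L(0, 2) + (-2 - 1)*(-6))**2 = ((2 + 1)*(-2 - 1*2) + (-2 - 1)*(-6))**2 = (3*(-2 - 2) - 3*(-6))**2 = (3*(-4) + 18)**2 = (-12 + 18)**2 = 6**2 = 36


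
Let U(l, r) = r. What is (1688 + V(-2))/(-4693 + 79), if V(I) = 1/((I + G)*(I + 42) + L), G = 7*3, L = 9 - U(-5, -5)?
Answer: -1306513/3571236 ≈ -0.36584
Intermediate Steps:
L = 14 (L = 9 - 1*(-5) = 9 + 5 = 14)
G = 21
V(I) = 1/(14 + (21 + I)*(42 + I)) (V(I) = 1/((I + 21)*(I + 42) + 14) = 1/((21 + I)*(42 + I) + 14) = 1/(14 + (21 + I)*(42 + I)))
(1688 + V(-2))/(-4693 + 79) = (1688 + 1/(896 + (-2)² + 63*(-2)))/(-4693 + 79) = (1688 + 1/(896 + 4 - 126))/(-4614) = (1688 + 1/774)*(-1/4614) = (1306513/774)*(-1/4614) = -1306513/3571236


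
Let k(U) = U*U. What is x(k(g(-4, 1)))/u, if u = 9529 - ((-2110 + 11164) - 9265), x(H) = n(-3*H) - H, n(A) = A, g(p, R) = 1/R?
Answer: -1/2435 ≈ -0.00041068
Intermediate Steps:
g(p, R) = 1/R
k(U) = U²
x(H) = -4*H (x(H) = -3*H - H = -4*H)
u = 9740 (u = 9529 - (9054 - 9265) = 9529 - 1*(-211) = 9529 + 211 = 9740)
x(k(g(-4, 1)))/u = -4*(1/1)²/9740 = -4*1²*(1/9740) = -4*1*(1/9740) = -4*1/9740 = -1/2435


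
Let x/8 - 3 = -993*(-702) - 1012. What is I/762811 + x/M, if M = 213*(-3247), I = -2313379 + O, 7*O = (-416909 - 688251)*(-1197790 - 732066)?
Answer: 210718109890062935/527568478521 ≈ 3.9941e+5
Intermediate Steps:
x = 5568616 (x = 24 + 8*(-993*(-702) - 1012) = 24 + 8*(697086 - 1012) = 24 + 8*696074 = 24 + 5568592 = 5568616)
O = 304685665280 (O = ((-416909 - 688251)*(-1197790 - 732066))/7 = (-1105160*(-1929856))/7 = (1/7)*2132799656960 = 304685665280)
I = 304683351901 (I = -2313379 + 304685665280 = 304683351901)
M = -691611
I/762811 + x/M = 304683351901/762811 + 5568616/(-691611) = 304683351901*(1/762811) + 5568616*(-1/691611) = 304683351901/762811 - 5568616/691611 = 210718109890062935/527568478521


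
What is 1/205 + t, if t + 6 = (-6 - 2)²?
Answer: 11891/205 ≈ 58.005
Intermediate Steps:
t = 58 (t = -6 + (-6 - 2)² = -6 + (-8)² = -6 + 64 = 58)
1/205 + t = 1/205 + 58 = 11891/205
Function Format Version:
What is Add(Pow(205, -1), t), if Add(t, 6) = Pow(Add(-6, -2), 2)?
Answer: Rational(11891, 205) ≈ 58.005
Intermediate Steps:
t = 58 (t = Add(-6, Pow(Add(-6, -2), 2)) = Add(-6, Pow(-8, 2)) = Add(-6, 64) = 58)
Add(Pow(205, -1), t) = Add(Pow(205, -1), 58) = Add(Rational(1, 205), 58) = Rational(11891, 205)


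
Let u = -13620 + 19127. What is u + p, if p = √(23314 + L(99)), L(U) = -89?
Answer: 5507 + 5*√929 ≈ 5659.4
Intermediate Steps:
u = 5507
p = 5*√929 (p = √(23314 - 89) = √23225 = 5*√929 ≈ 152.40)
u + p = 5507 + 5*√929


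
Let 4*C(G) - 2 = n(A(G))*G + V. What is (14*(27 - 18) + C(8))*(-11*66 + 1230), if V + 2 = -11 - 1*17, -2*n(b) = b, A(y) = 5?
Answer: 57456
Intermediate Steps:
n(b) = -b/2
V = -30 (V = -2 + (-11 - 1*17) = -2 + (-11 - 17) = -2 - 28 = -30)
C(G) = -7 - 5*G/8 (C(G) = 1/2 + ((-1/2*5)*G - 30)/4 = 1/2 + (-5*G/2 - 30)/4 = 1/2 + (-30 - 5*G/2)/4 = 1/2 + (-15/2 - 5*G/8) = -7 - 5*G/8)
(14*(27 - 18) + C(8))*(-11*66 + 1230) = (14*(27 - 18) + (-7 - 5/8*8))*(-11*66 + 1230) = (14*9 + (-7 - 5))*(-726 + 1230) = (126 - 12)*504 = 114*504 = 57456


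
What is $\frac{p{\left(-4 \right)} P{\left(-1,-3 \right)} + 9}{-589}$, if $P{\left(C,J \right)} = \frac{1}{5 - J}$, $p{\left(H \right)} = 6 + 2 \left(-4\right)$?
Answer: $- \frac{35}{2356} \approx -0.014856$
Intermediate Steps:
$p{\left(H \right)} = -2$ ($p{\left(H \right)} = 6 - 8 = -2$)
$\frac{p{\left(-4 \right)} P{\left(-1,-3 \right)} + 9}{-589} = \frac{- 2 \left(- \frac{1}{-5 - 3}\right) + 9}{-589} = \left(- 2 \left(- \frac{1}{-8}\right) + 9\right) \left(- \frac{1}{589}\right) = \left(- 2 \left(\left(-1\right) \left(- \frac{1}{8}\right)\right) + 9\right) \left(- \frac{1}{589}\right) = \left(\left(-2\right) \frac{1}{8} + 9\right) \left(- \frac{1}{589}\right) = \left(- \frac{1}{4} + 9\right) \left(- \frac{1}{589}\right) = \frac{35}{4} \left(- \frac{1}{589}\right) = - \frac{35}{2356}$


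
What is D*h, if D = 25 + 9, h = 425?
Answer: 14450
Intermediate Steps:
D = 34
D*h = 34*425 = 14450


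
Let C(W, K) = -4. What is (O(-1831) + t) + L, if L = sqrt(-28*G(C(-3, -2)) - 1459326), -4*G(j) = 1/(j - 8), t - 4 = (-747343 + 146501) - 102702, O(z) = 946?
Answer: -702594 + I*sqrt(52535757)/6 ≈ -7.0259e+5 + 1208.0*I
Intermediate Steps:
t = -703540 (t = 4 + ((-747343 + 146501) - 102702) = 4 + (-600842 - 102702) = 4 - 703544 = -703540)
G(j) = -1/(4*(-8 + j)) (G(j) = -1/(4*(j - 8)) = -1/(4*(-8 + j)))
L = I*sqrt(52535757)/6 (L = sqrt(-(-28)/(-32 + 4*(-4)) - 1459326) = sqrt(-(-28)/(-32 - 16) - 1459326) = sqrt(-(-28)/(-48) - 1459326) = sqrt(-(-28)*(-1)/48 - 1459326) = sqrt(-28*1/48 - 1459326) = sqrt(-7/12 - 1459326) = sqrt(-17511919/12) = I*sqrt(52535757)/6 ≈ 1208.0*I)
(O(-1831) + t) + L = (946 - 703540) + I*sqrt(52535757)/6 = -702594 + I*sqrt(52535757)/6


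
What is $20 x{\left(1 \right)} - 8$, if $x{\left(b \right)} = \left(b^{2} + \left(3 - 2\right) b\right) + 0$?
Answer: $32$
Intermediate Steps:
$x{\left(b \right)} = b + b^{2}$ ($x{\left(b \right)} = \left(b^{2} + \left(3 - 2\right) b\right) + 0 = \left(b^{2} + 1 b\right) + 0 = \left(b^{2} + b\right) + 0 = \left(b + b^{2}\right) + 0 = b + b^{2}$)
$20 x{\left(1 \right)} - 8 = 20 \cdot 1 \left(1 + 1\right) - 8 = 20 \cdot 1 \cdot 2 - 8 = 20 \cdot 2 - 8 = 40 - 8 = 32$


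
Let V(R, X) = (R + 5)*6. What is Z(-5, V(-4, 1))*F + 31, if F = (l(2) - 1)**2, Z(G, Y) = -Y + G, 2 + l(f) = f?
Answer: 20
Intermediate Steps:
l(f) = -2 + f
V(R, X) = 30 + 6*R (V(R, X) = (5 + R)*6 = 30 + 6*R)
Z(G, Y) = G - Y
F = 1 (F = ((-2 + 2) - 1)**2 = (0 - 1)**2 = (-1)**2 = 1)
Z(-5, V(-4, 1))*F + 31 = (-5 - (30 + 6*(-4)))*1 + 31 = (-5 - (30 - 24))*1 + 31 = (-5 - 1*6)*1 + 31 = (-5 - 6)*1 + 31 = -11*1 + 31 = -11 + 31 = 20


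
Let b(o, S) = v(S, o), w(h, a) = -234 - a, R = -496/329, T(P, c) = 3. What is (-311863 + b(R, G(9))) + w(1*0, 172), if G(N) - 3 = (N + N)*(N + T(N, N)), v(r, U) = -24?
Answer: -312293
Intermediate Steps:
R = -496/329 (R = -496*1/329 = -496/329 ≈ -1.5076)
G(N) = 3 + 2*N*(3 + N) (G(N) = 3 + (N + N)*(N + 3) = 3 + (2*N)*(3 + N) = 3 + 2*N*(3 + N))
b(o, S) = -24
(-311863 + b(R, G(9))) + w(1*0, 172) = (-311863 - 24) + (-234 - 1*172) = -311887 + (-234 - 172) = -311887 - 406 = -312293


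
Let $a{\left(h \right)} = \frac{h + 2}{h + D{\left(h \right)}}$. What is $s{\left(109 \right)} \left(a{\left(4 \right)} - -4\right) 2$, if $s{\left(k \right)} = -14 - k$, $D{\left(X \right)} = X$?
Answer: $- \frac{2337}{2} \approx -1168.5$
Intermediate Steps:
$a{\left(h \right)} = \frac{2 + h}{2 h}$ ($a{\left(h \right)} = \frac{h + 2}{h + h} = \frac{2 + h}{2 h}$)
$s{\left(109 \right)} \left(a{\left(4 \right)} - -4\right) 2 = \left(-14 - 109\right) \left(\frac{2 + 4}{2 \cdot 4} - -4\right) 2 = \left(-14 - 109\right) \left(\frac{1}{2} \cdot \frac{1}{4} \cdot 6 + 4\right) 2 = - 123 \left(\frac{3}{4} + 4\right) 2 = - 123 \cdot \frac{19}{4} \cdot 2 = \left(-123\right) \frac{19}{2} = - \frac{2337}{2}$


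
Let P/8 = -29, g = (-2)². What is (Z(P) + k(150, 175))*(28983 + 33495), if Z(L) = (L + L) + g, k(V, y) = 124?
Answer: -20992608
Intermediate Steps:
g = 4
P = -232 (P = 8*(-29) = -232)
Z(L) = 4 + 2*L (Z(L) = (L + L) + 4 = 2*L + 4 = 4 + 2*L)
(Z(P) + k(150, 175))*(28983 + 33495) = ((4 + 2*(-232)) + 124)*(28983 + 33495) = ((4 - 464) + 124)*62478 = (-460 + 124)*62478 = -336*62478 = -20992608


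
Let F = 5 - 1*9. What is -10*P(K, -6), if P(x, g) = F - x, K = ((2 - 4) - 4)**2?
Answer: 400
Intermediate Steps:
F = -4 (F = 5 - 9 = -4)
K = 36 (K = (-2 - 4)**2 = (-6)**2 = 36)
P(x, g) = -4 - x
-10*P(K, -6) = -10*(-4 - 1*36) = -10*(-4 - 36) = -10*(-40) = 400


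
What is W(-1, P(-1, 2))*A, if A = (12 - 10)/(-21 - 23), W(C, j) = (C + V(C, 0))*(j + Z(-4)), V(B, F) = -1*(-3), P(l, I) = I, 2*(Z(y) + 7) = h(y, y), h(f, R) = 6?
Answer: 2/11 ≈ 0.18182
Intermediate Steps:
Z(y) = -4 (Z(y) = -7 + (1/2)*6 = -7 + 3 = -4)
V(B, F) = 3
W(C, j) = (-4 + j)*(3 + C) (W(C, j) = (C + 3)*(j - 4) = (3 + C)*(-4 + j) = (-4 + j)*(3 + C))
A = -1/22 (A = 2/(-44) = 2*(-1/44) = -1/22 ≈ -0.045455)
W(-1, P(-1, 2))*A = (-12 - 4*(-1) + 3*2 - 1*2)*(-1/22) = (-12 + 4 + 6 - 2)*(-1/22) = -4*(-1/22) = 2/11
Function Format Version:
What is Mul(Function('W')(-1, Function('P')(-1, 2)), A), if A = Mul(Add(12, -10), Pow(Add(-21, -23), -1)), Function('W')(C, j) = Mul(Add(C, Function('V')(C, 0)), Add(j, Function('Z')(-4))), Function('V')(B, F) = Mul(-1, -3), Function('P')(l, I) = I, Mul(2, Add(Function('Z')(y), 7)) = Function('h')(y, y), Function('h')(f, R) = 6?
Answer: Rational(2, 11) ≈ 0.18182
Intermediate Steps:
Function('Z')(y) = -4 (Function('Z')(y) = Add(-7, Mul(Rational(1, 2), 6)) = Add(-7, 3) = -4)
Function('V')(B, F) = 3
Function('W')(C, j) = Mul(Add(-4, j), Add(3, C)) (Function('W')(C, j) = Mul(Add(C, 3), Add(j, -4)) = Mul(Add(3, C), Add(-4, j)) = Mul(Add(-4, j), Add(3, C)))
A = Rational(-1, 22) (A = Mul(2, Pow(-44, -1)) = Mul(2, Rational(-1, 44)) = Rational(-1, 22) ≈ -0.045455)
Mul(Function('W')(-1, Function('P')(-1, 2)), A) = Mul(Add(-12, Mul(-4, -1), Mul(3, 2), Mul(-1, 2)), Rational(-1, 22)) = Mul(Add(-12, 4, 6, -2), Rational(-1, 22)) = Mul(-4, Rational(-1, 22)) = Rational(2, 11)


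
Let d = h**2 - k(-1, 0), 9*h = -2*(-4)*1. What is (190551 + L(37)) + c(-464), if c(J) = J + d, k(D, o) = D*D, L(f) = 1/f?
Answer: 569690191/2997 ≈ 1.9009e+5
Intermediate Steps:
k(D, o) = D**2
h = 8/9 (h = (-2*(-4)*1)/9 = (8*1)/9 = (1/9)*8 = 8/9 ≈ 0.88889)
d = -17/81 (d = (8/9)**2 - 1*(-1)**2 = 64/81 - 1*1 = 64/81 - 1 = -17/81 ≈ -0.20988)
c(J) = -17/81 + J (c(J) = J - 17/81 = -17/81 + J)
(190551 + L(37)) + c(-464) = (190551 + 1/37) + (-17/81 - 464) = (190551 + 1/37) - 37601/81 = 7050388/37 - 37601/81 = 569690191/2997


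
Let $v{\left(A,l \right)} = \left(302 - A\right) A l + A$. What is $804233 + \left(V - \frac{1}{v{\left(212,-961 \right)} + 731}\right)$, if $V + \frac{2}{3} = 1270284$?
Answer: $\frac{114108378831416}{55004811} \approx 2.0745 \cdot 10^{6}$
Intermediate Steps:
$V = \frac{3810850}{3}$ ($V = - \frac{2}{3} + 1270284 = \frac{3810850}{3} \approx 1.2703 \cdot 10^{6}$)
$v{\left(A,l \right)} = A + A l \left(302 - A\right)$ ($v{\left(A,l \right)} = A \left(302 - A\right) l + A = A l \left(302 - A\right) + A = A + A l \left(302 - A\right)$)
$804233 + \left(V - \frac{1}{v{\left(212,-961 \right)} + 731}\right) = 804233 + \left(\frac{3810850}{3} - \frac{1}{212 \left(1 + 302 \left(-961\right) - 212 \left(-961\right)\right) + 731}\right) = 804233 + \left(\frac{3810850}{3} - \frac{1}{212 \left(1 - 290222 + 203732\right) + 731}\right) = 804233 + \left(\frac{3810850}{3} - \frac{1}{212 \left(-86489\right) + 731}\right) = 804233 + \left(\frac{3810850}{3} - \frac{1}{-18335668 + 731}\right) = 804233 + \left(\frac{3810850}{3} - \frac{1}{-18334937}\right) = 804233 + \left(\frac{3810850}{3} - - \frac{1}{18334937}\right) = 804233 + \left(\frac{3810850}{3} + \frac{1}{18334937}\right) = 804233 + \frac{69871694666453}{55004811} = \frac{114108378831416}{55004811}$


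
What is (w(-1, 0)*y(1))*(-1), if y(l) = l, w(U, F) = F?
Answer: 0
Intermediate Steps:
(w(-1, 0)*y(1))*(-1) = (0*1)*(-1) = 0*(-1) = 0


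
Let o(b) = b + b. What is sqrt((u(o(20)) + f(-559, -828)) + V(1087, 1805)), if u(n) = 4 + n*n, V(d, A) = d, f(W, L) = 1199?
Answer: sqrt(3890) ≈ 62.370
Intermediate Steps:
o(b) = 2*b
u(n) = 4 + n**2
sqrt((u(o(20)) + f(-559, -828)) + V(1087, 1805)) = sqrt(((4 + (2*20)**2) + 1199) + 1087) = sqrt(((4 + 40**2) + 1199) + 1087) = sqrt(((4 + 1600) + 1199) + 1087) = sqrt((1604 + 1199) + 1087) = sqrt(2803 + 1087) = sqrt(3890)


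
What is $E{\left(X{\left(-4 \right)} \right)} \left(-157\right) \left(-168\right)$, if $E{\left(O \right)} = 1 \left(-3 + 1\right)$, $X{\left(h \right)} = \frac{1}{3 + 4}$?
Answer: $-52752$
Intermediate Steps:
$X{\left(h \right)} = \frac{1}{7}$
$E{\left(O \right)} = -2$ ($E{\left(O \right)} = 1 \left(-2\right) = -2$)
$E{\left(X{\left(-4 \right)} \right)} \left(-157\right) \left(-168\right) = \left(-2\right) \left(-157\right) \left(-168\right) = 314 \left(-168\right) = -52752$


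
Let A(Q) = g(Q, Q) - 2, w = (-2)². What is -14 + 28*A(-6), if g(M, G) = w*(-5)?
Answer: -630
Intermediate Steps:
w = 4
g(M, G) = -20 (g(M, G) = 4*(-5) = -20)
A(Q) = -22 (A(Q) = -20 - 2 = -22)
-14 + 28*A(-6) = -14 + 28*(-22) = -14 - 616 = -630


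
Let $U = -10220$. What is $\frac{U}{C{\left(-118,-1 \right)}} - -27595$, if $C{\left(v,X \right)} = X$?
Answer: $37815$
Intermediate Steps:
$\frac{U}{C{\left(-118,-1 \right)}} - -27595 = - \frac{10220}{-1} - -27595 = \left(-10220\right) \left(-1\right) + 27595 = 10220 + 27595 = 37815$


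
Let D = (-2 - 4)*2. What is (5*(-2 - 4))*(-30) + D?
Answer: 888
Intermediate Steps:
D = -12 (D = -6*2 = -12)
(5*(-2 - 4))*(-30) + D = (5*(-2 - 4))*(-30) - 12 = (5*(-6))*(-30) - 12 = -30*(-30) - 12 = 900 - 12 = 888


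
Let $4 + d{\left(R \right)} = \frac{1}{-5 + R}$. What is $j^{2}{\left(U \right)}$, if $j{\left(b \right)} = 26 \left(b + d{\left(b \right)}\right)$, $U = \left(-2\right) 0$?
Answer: $\frac{298116}{25} \approx 11925.0$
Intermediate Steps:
$d{\left(R \right)} = -4 + \frac{1}{-5 + R}$
$U = 0$
$j{\left(b \right)} = 26 b + \frac{26 \left(21 - 4 b\right)}{-5 + b}$ ($j{\left(b \right)} = 26 \left(b + \frac{21 - 4 b}{-5 + b}\right) = 26 b + \frac{26 \left(21 - 4 b\right)}{-5 + b}$)
$j^{2}{\left(U \right)} = \left(\frac{26 \left(21 + 0^{2} - 0\right)}{-5 + 0}\right)^{2} = \left(\frac{26 \left(21 + 0 + 0\right)}{-5}\right)^{2} = \left(26 \left(- \frac{1}{5}\right) 21\right)^{2} = \left(- \frac{546}{5}\right)^{2} = \frac{298116}{25}$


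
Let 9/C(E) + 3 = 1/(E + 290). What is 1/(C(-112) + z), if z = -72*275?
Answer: -533/10555002 ≈ -5.0497e-5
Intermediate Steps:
C(E) = 9/(-3 + 1/(290 + E)) (C(E) = 9/(-3 + 1/(E + 290)) = 9/(-3 + 1/(290 + E)))
z = -19800
1/(C(-112) + z) = 1/(9*(-290 - 1*(-112))/(869 + 3*(-112)) - 19800) = 1/(9*(-290 + 112)/(869 - 336) - 19800) = 1/(9*(-178)/533 - 19800) = 1/(9*(1/533)*(-178) - 19800) = 1/(-1602/533 - 19800) = 1/(-10555002/533) = -533/10555002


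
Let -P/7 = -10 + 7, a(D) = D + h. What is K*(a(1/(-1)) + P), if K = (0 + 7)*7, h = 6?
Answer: 1274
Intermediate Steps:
K = 49 (K = 7*7 = 49)
a(D) = 6 + D (a(D) = D + 6 = 6 + D)
P = 21 (P = -7*(-10 + 7) = -7*(-3) = 21)
K*(a(1/(-1)) + P) = 49*((6 + 1/(-1)) + 21) = 49*((6 - 1) + 21) = 49*(5 + 21) = 49*26 = 1274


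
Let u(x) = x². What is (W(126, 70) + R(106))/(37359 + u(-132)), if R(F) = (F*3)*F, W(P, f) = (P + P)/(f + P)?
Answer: 78655/127827 ≈ 0.61532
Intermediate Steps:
W(P, f) = 2*P/(P + f) (W(P, f) = (2*P)/(P + f) = 2*P/(P + f))
R(F) = 3*F² (R(F) = (3*F)*F = 3*F²)
(W(126, 70) + R(106))/(37359 + u(-132)) = (2*126/(126 + 70) + 3*106²)/(37359 + (-132)²) = (2*126/196 + 3*11236)/(37359 + 17424) = (2*126*(1/196) + 33708)/54783 = (9/7 + 33708)*(1/54783) = (235965/7)*(1/54783) = 78655/127827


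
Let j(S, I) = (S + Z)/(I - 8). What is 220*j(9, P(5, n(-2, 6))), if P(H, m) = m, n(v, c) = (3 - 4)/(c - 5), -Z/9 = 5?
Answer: 880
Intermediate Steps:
Z = -45 (Z = -9*5 = -45)
n(v, c) = -1/(-5 + c)
j(S, I) = (-45 + S)/(-8 + I) (j(S, I) = (S - 45)/(I - 8) = (-45 + S)/(-8 + I))
220*j(9, P(5, n(-2, 6))) = 220*((-45 + 9)/(-8 - 1/(-5 + 6))) = 220*(-36/(-8 - 1/1)) = 220*(-36/(-8 - 1*1)) = 220*(-36/(-8 - 1)) = 220*(-36/(-9)) = 220*(-⅑*(-36)) = 220*4 = 880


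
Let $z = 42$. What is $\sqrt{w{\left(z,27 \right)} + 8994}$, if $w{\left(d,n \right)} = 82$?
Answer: $2 \sqrt{2269} \approx 95.268$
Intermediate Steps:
$\sqrt{w{\left(z,27 \right)} + 8994} = \sqrt{82 + 8994} = \sqrt{9076} = 2 \sqrt{2269}$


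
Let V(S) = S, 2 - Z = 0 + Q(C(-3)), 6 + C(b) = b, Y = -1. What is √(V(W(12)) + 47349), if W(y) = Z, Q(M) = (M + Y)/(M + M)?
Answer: √426154/3 ≈ 217.60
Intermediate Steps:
C(b) = -6 + b
Q(M) = (-1 + M)/(2*M) (Q(M) = (M - 1)/(M + M) = (-1 + M)/((2*M)) = (-1 + M)*(1/(2*M)) = (-1 + M)/(2*M))
Z = 13/9 (Z = 2 - (0 + (-1 + (-6 - 3))/(2*(-6 - 3))) = 2 - (0 + (½)*(-1 - 9)/(-9)) = 2 - (0 + (½)*(-⅑)*(-10)) = 2 - (0 + 5/9) = 2 - 1*5/9 = 2 - 5/9 = 13/9 ≈ 1.4444)
W(y) = 13/9
√(V(W(12)) + 47349) = √(13/9 + 47349) = √(426154/9) = √426154/3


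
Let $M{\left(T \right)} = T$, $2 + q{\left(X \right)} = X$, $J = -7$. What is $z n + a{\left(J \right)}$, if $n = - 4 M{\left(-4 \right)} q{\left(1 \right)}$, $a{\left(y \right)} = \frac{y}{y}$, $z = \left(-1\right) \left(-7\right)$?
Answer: $-111$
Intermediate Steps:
$q{\left(X \right)} = -2 + X$
$z = 7$
$a{\left(y \right)} = 1$
$n = -16$ ($n = \left(-4\right) \left(-4\right) \left(-2 + 1\right) = 16 \left(-1\right) = -16$)
$z n + a{\left(J \right)} = 7 \left(-16\right) + 1 = -112 + 1 = -111$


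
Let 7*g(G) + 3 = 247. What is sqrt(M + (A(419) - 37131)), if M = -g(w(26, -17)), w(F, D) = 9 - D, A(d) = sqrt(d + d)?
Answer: sqrt(-1821127 + 49*sqrt(838))/7 ≈ 192.71*I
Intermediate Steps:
A(d) = sqrt(2)*sqrt(d) (A(d) = sqrt(2*d) = sqrt(2)*sqrt(d))
g(G) = 244/7 (g(G) = -3/7 + (1/7)*247 = -3/7 + 247/7 = 244/7)
M = -244/7 (M = -1*244/7 = -244/7 ≈ -34.857)
sqrt(M + (A(419) - 37131)) = sqrt(-244/7 + (sqrt(2)*sqrt(419) - 37131)) = sqrt(-244/7 + (sqrt(838) - 37131)) = sqrt(-244/7 + (-37131 + sqrt(838))) = sqrt(-260161/7 + sqrt(838))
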